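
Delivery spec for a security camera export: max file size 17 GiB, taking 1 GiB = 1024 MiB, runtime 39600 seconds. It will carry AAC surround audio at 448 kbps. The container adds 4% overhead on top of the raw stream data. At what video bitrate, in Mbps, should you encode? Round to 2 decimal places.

3.10 Mbps

Budget: 17 GiB = 146028.9 Mb.
Stream payload after overhead: 146028.9 / 1.04 = 140412.4 Mb.
Total bitrate budget: 140412.4 Mb / 39600 s = 3.546 Mbps.
Audio: 448 kbps = 0.448 Mbps.
Video: 3.546 − 0.448 = 3.098 Mbps.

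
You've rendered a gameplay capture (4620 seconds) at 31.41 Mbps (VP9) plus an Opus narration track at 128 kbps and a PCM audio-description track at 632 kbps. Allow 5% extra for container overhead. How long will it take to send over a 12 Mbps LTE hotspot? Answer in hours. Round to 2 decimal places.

3.61 hours

Audio total: 128 + 632 = 760 kbps = 0.760 Mbps.
Total bitrate: 32.170 Mbps.
File: 32.170 Mbps × 4620 s = 148625.4 Mb.
With 5% container overhead: ×1.05. → 156056.7 Mb.
At 12 Mbps: 156056.7 / 12 = 13004.7 s ≈ 3.61 hours.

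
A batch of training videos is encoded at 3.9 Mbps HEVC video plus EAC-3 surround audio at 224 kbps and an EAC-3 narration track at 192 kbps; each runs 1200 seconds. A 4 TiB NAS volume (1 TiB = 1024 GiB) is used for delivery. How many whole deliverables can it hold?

Audio total: 224 + 192 = 416 kbps = 0.416 Mbps.
Total bitrate: 4.316 Mbps.
Per item: 4.316 Mbps × 1200 s = 5,179 Mb = 647.4 MB.
Capacity: 4 TiB = 35,184,372 Mb; 6793.40 items → 6793 complete.

6793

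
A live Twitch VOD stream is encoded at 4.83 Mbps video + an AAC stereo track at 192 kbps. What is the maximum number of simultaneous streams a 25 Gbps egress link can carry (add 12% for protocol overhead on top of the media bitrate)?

4444

Audio: 192 kbps = 0.192 Mbps.
Per-viewer media rate: 5.022 Mbps.
On the wire with 12% overhead: 5.625 Mbps.
25 Gbps = 25,000 Mbps; 25,000 / 5.625 = 4444.73 → 4444 viewers.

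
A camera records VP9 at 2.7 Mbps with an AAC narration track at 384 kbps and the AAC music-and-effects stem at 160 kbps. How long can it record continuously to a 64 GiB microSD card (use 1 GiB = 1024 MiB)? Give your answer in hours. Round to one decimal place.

Audio total: 384 + 160 = 544 kbps = 0.544 Mbps.
Total bitrate: 2.7 + 0.544 = 3.244 Mbps.
Capacity: 64 GiB = 549,756 Mb.
Recording time: 549,756 / 3.244 = 169,468 s ≈ 47.1 hours.

47.1 hours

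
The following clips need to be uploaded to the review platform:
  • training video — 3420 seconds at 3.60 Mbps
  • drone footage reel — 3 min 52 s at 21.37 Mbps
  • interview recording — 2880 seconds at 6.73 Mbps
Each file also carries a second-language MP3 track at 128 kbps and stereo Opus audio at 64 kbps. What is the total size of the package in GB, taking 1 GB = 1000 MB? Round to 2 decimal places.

Audio total: 128 + 64 = 192 kbps = 0.192 Mbps.
training video: 3.792 Mbps × 3420 s = 12968.6 Mb
drone footage reel: 21.562 Mbps × 232 s = 5002.4 Mb
interview recording: 6.922 Mbps × 2880 s = 19935.4 Mb
Total: 37906.4 Mb = 4738.3 MB.
= 4.738 GB.

4.74 GB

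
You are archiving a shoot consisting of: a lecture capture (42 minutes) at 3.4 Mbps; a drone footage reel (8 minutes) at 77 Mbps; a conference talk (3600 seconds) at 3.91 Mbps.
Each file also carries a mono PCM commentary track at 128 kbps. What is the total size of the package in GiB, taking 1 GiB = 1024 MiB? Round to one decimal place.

7.0 GiB

Audio: 128 kbps = 0.128 Mbps.
lecture capture: 3.528 Mbps × 2520 s = 8890.6 Mb
drone footage reel: 77.128 Mbps × 480 s = 37021.4 Mb
conference talk: 4.038 Mbps × 3600 s = 14536.8 Mb
Total: 60448.8 Mb = 7556.1 MB.
= 7.037 GiB.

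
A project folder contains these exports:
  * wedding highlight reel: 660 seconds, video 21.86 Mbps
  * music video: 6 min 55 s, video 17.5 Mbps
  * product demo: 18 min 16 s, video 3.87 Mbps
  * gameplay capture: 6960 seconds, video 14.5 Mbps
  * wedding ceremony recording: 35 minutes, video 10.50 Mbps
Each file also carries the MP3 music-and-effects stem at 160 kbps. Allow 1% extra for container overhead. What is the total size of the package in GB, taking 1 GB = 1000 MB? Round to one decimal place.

19.0 GB

Audio: 160 kbps = 0.160 Mbps.
wedding highlight reel: 22.020 Mbps × 660 s × 1.01 = 14678.5 Mb
music video: 17.660 Mbps × 415 s × 1.01 = 7402.2 Mb
product demo: 4.030 Mbps × 1096 s × 1.01 = 4461.0 Mb
gameplay capture: 14.660 Mbps × 6960 s × 1.01 = 103053.9 Mb
wedding ceremony recording: 10.660 Mbps × 2100 s × 1.01 = 22609.9 Mb
Total: 152205.6 Mb = 19025.7 MB.
= 19.03 GB.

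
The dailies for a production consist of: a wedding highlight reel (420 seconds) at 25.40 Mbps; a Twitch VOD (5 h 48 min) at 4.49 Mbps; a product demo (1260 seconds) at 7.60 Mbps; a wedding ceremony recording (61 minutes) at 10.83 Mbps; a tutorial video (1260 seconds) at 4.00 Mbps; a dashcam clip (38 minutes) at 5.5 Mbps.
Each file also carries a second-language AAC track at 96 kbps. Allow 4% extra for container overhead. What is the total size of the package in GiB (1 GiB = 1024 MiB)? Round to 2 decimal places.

21.07 GiB

Audio: 96 kbps = 0.096 Mbps.
wedding highlight reel: 25.496 Mbps × 420 s × 1.04 = 11136.7 Mb
Twitch VOD: 4.586 Mbps × 20880 s × 1.04 = 99585.9 Mb
product demo: 7.696 Mbps × 1260 s × 1.04 = 10084.8 Mb
wedding ceremony recording: 10.926 Mbps × 3660 s × 1.04 = 41588.7 Mb
tutorial video: 4.096 Mbps × 1260 s × 1.04 = 5367.4 Mb
dashcam clip: 5.596 Mbps × 2280 s × 1.04 = 13269.2 Mb
Total: 181032.8 Mb = 22629.1 MB.
= 21.07 GiB.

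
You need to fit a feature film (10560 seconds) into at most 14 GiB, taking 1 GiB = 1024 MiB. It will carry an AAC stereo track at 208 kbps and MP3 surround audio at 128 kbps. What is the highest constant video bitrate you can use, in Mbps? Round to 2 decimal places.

Budget: 14 GiB = 120259.1 Mb.
Total bitrate budget: 120259.1 Mb / 10560 s = 11.388 Mbps.
Audio total: 208 + 128 = 336 kbps = 0.336 Mbps.
Video: 11.388 − 0.336 = 11.052 Mbps.

11.05 Mbps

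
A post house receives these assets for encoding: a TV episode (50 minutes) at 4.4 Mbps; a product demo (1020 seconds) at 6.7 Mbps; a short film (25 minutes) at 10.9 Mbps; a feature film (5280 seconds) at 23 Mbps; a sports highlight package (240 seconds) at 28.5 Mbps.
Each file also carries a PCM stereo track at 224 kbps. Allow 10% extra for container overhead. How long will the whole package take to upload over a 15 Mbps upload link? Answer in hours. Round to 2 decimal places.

3.40 hours

Audio: 224 kbps = 0.224 Mbps.
TV episode: 4.624 Mbps × 3000 s × 1.10 = 15259.2 Mb
product demo: 6.924 Mbps × 1020 s × 1.10 = 7768.7 Mb
short film: 11.124 Mbps × 1500 s × 1.10 = 18354.6 Mb
feature film: 23.224 Mbps × 5280 s × 1.10 = 134885.0 Mb
sports highlight package: 28.724 Mbps × 240 s × 1.10 = 7583.1 Mb
Total: 183850.7 Mb = 22981.3 MB.
At 15 Mbps: 183850.7 / 15 = 12257 s ≈ 3.4 hours.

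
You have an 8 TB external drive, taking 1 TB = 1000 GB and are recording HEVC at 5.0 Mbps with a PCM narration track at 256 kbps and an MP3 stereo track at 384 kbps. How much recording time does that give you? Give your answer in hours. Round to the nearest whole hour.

Audio total: 256 + 384 = 640 kbps = 0.640 Mbps.
Total bitrate: 5.0 + 0.640 = 5.640 Mbps.
Capacity: 8 TB = 64,000,000 Mb.
Recording time: 64,000,000 / 5.640 = 11,347,518 s ≈ 3,152 hours.

3152 hours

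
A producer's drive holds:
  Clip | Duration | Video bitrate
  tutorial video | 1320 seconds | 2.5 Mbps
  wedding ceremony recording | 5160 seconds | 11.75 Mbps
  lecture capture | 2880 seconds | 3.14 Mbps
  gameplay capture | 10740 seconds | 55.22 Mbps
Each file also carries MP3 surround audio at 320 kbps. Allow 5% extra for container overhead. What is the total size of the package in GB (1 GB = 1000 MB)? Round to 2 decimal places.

Audio: 320 kbps = 0.320 Mbps.
tutorial video: 2.820 Mbps × 1320 s × 1.05 = 3908.5 Mb
wedding ceremony recording: 12.070 Mbps × 5160 s × 1.05 = 65395.3 Mb
lecture capture: 3.460 Mbps × 2880 s × 1.05 = 10463.0 Mb
gameplay capture: 55.540 Mbps × 10740 s × 1.05 = 626324.6 Mb
Total: 706091.4 Mb = 88261.4 MB.
= 88.26 GB.

88.26 GB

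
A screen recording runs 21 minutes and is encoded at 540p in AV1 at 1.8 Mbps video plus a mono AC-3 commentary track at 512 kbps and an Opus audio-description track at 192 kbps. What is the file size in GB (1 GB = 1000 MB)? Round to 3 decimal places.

21 min = 1260 s
Audio total: 512 + 192 = 704 kbps = 0.704 Mbps.
Total bitrate: 1.8 + 0.704 = 2.504 Mbps.
Stream data: 2.504 Mbps × 1260 s = 3155.0 Mb.
3,155 Mb ÷ 8 = 394.4 MB → 0.3944 GB.

0.394 GB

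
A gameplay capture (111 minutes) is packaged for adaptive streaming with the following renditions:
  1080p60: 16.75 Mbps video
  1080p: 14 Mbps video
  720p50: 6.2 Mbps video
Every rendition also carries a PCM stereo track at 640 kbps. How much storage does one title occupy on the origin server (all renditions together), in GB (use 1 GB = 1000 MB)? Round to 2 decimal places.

32.36 GB

111 min = 6660 s
Audio: 640 kbps = 0.640 Mbps.
Sum of rendition bitrates: (16.75+0.640) + (14+0.640) + (6.2+0.640) = 38.870 Mbps.
× 6660 s = 258,874 Mb = 32,359 MB = 32.36 GB.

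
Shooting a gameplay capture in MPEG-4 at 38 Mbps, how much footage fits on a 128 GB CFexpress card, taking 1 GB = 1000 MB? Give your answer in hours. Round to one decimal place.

Capacity: 128 GB = 1,024,000 Mb.
Recording time: 1,024,000 / 38.000 = 26,947 s ≈ 7.49 hours.

7.5 hours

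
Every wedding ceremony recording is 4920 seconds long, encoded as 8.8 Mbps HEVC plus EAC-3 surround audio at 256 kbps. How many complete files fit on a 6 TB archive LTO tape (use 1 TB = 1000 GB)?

Audio: 256 kbps = 0.256 Mbps.
Total bitrate: 9.056 Mbps.
Per item: 9.056 Mbps × 4920 s = 44,556 Mb = 5,569 MB.
Capacity: 6 TB = 48,000,000 Mb; 1077.31 items → 1077 complete.

1077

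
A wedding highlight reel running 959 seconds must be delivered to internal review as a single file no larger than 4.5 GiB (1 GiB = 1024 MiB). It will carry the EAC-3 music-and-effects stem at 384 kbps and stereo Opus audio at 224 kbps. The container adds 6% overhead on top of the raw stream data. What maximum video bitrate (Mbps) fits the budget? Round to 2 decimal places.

37.42 Mbps

Budget: 4.5 GiB = 38654.7 Mb.
Stream payload after overhead: 38654.7 / 1.06 = 36466.7 Mb.
Total bitrate budget: 36466.7 Mb / 959 s = 38.026 Mbps.
Audio total: 384 + 224 = 608 kbps = 0.608 Mbps.
Video: 38.026 − 0.608 = 37.418 Mbps.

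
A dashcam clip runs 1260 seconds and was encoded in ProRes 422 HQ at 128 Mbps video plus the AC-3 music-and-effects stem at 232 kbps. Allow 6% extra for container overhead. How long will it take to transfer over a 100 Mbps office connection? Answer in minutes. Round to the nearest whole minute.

Audio: 232 kbps = 0.232 Mbps.
Total bitrate: 128.232 Mbps.
File: 128.232 Mbps × 1260 s = 161572.3 Mb.
With 6% container overhead: ×1.06. → 171266.7 Mb.
At 100 Mbps: 171266.7 / 100 = 1712.7 s ≈ 28.5 minutes.

29 minutes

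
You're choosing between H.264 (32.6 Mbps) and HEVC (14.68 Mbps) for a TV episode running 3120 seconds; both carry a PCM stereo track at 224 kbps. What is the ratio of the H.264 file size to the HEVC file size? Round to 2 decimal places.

2.20

Audio: 224 kbps = 0.224 Mbps.
H.264: 32.824 Mbps × 3120 s = 102410.9 Mb = 11.922 GiB.
HEVC: 14.904 Mbps × 3120 s = 46500.5 Mb = 5.413 GiB.
Ratio: 11.922 / 5.413 = 2.202.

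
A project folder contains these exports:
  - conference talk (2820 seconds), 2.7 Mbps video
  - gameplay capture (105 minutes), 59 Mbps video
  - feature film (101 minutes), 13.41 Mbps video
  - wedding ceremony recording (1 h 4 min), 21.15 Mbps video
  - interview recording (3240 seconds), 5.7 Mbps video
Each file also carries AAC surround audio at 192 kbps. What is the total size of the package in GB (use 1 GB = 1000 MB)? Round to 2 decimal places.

70.57 GB

Audio: 192 kbps = 0.192 Mbps.
conference talk: 2.892 Mbps × 2820 s = 8155.4 Mb
gameplay capture: 59.192 Mbps × 6300 s = 372909.6 Mb
feature film: 13.602 Mbps × 6060 s = 82428.1 Mb
wedding ceremony recording: 21.342 Mbps × 3840 s = 81953.3 Mb
interview recording: 5.892 Mbps × 3240 s = 19090.1 Mb
Total: 564536.5 Mb = 70567.1 MB.
= 70.57 GB.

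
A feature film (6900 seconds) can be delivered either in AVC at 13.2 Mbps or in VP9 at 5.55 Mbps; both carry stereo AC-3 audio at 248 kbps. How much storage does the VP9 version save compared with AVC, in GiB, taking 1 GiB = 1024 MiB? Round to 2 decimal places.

Audio: 248 kbps = 0.248 Mbps.
AVC: 13.448 Mbps × 6900 s = 92791.2 Mb = 10.802 GiB.
VP9: 5.798 Mbps × 6900 s = 40006.2 Mb = 4.657 GiB.
Saving: 10.802 − 4.657 = 6.145 GiB.

6.14 GiB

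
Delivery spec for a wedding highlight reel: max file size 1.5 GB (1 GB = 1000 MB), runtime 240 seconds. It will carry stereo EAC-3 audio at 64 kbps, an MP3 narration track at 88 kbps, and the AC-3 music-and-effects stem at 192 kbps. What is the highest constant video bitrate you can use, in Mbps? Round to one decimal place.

49.7 Mbps

Budget: 1.5 GB = 12000.0 Mb.
Total bitrate budget: 12000.0 Mb / 240 s = 50.000 Mbps.
Audio total: 64 + 88 + 192 = 344 kbps = 0.344 Mbps.
Video: 50.000 − 0.344 = 49.656 Mbps.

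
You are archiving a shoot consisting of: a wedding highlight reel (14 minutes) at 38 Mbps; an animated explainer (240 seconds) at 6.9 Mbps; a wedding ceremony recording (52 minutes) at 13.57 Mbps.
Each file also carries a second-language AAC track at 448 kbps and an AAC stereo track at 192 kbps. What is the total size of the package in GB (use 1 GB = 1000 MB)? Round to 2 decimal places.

Audio total: 448 + 192 = 640 kbps = 0.640 Mbps.
wedding highlight reel: 38.640 Mbps × 840 s = 32457.6 Mb
animated explainer: 7.540 Mbps × 240 s = 1809.6 Mb
wedding ceremony recording: 14.210 Mbps × 3120 s = 44335.2 Mb
Total: 78602.4 Mb = 9825.3 MB.
= 9.825 GB.

9.83 GB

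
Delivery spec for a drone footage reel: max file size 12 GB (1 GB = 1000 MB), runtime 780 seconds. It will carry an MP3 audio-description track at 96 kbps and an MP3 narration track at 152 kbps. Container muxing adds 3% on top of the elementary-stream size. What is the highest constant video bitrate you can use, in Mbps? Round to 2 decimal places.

Budget: 12 GB = 96000.0 Mb.
Stream payload after overhead: 96000.0 / 1.03 = 93203.9 Mb.
Total bitrate budget: 93203.9 Mb / 780 s = 119.492 Mbps.
Audio total: 96 + 152 = 248 kbps = 0.248 Mbps.
Video: 119.492 − 0.248 = 119.244 Mbps.

119.24 Mbps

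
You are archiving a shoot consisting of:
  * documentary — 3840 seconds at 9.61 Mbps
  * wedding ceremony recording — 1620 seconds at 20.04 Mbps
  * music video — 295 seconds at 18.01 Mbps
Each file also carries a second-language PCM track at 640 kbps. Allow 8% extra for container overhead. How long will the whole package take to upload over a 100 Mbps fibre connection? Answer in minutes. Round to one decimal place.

14.1 minutes

Audio: 640 kbps = 0.640 Mbps.
documentary: 10.250 Mbps × 3840 s × 1.08 = 42508.8 Mb
wedding ceremony recording: 20.680 Mbps × 1620 s × 1.08 = 36181.7 Mb
music video: 18.650 Mbps × 295 s × 1.08 = 5941.9 Mb
Total: 84632.4 Mb = 10579.1 MB.
At 100 Mbps: 84632.4 / 100 = 846 s ≈ 14.1 minutes.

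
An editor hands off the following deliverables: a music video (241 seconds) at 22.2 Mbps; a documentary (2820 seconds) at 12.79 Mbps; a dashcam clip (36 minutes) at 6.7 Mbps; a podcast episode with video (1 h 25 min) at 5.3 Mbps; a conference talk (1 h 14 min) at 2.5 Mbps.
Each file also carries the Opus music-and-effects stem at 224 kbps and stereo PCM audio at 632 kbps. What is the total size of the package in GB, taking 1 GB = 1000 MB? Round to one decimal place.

Audio total: 224 + 632 = 856 kbps = 0.856 Mbps.
music video: 23.056 Mbps × 241 s = 5556.5 Mb
documentary: 13.646 Mbps × 2820 s = 38481.7 Mb
dashcam clip: 7.556 Mbps × 2160 s = 16321.0 Mb
podcast episode with video: 6.156 Mbps × 5100 s = 31395.6 Mb
conference talk: 3.356 Mbps × 4440 s = 14900.6 Mb
Total: 106655.4 Mb = 13331.9 MB.
= 13.33 GB.

13.3 GB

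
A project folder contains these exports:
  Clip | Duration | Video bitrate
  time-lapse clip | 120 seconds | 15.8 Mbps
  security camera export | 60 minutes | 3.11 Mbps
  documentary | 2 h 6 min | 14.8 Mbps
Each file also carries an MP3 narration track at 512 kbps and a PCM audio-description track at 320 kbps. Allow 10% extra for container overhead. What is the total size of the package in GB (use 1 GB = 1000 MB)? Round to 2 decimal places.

18.48 GB

Audio total: 512 + 320 = 832 kbps = 0.832 Mbps.
time-lapse clip: 16.632 Mbps × 120 s × 1.10 = 2195.4 Mb
security camera export: 3.942 Mbps × 3600 s × 1.10 = 15610.3 Mb
documentary: 15.632 Mbps × 7560 s × 1.10 = 129995.7 Mb
Total: 147801.5 Mb = 18475.2 MB.
= 18.48 GB.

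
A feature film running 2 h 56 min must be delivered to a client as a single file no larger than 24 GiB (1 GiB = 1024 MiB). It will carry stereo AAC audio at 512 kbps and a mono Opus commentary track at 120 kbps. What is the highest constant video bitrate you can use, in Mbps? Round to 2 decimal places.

18.89 Mbps

Budget: 24 GiB = 206158.4 Mb.
2 h 56 min = 176 min = 10560 s
Total bitrate budget: 206158.4 Mb / 10560 s = 19.523 Mbps.
Audio total: 512 + 120 = 632 kbps = 0.632 Mbps.
Video: 19.523 − 0.632 = 18.891 Mbps.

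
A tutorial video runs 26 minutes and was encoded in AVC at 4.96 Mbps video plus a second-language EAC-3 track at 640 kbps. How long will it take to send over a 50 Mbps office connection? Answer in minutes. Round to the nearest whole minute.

26 min = 1560 s
Audio: 640 kbps = 0.640 Mbps.
Total bitrate: 5.600 Mbps.
File: 5.600 Mbps × 1560 s = 8736.0 Mb.
At 50 Mbps: 8736.0 / 50 = 174.7 s ≈ 2.91 minutes.

3 minutes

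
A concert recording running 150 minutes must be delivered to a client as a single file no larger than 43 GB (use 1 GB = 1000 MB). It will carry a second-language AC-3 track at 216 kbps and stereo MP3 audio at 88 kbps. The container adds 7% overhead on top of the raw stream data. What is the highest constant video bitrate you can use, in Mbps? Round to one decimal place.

Budget: 43 GB = 344000.0 Mb.
Stream payload after overhead: 344000.0 / 1.07 = 321495.3 Mb.
150 min = 9000 s
Total bitrate budget: 321495.3 Mb / 9000 s = 35.722 Mbps.
Audio total: 216 + 88 = 304 kbps = 0.304 Mbps.
Video: 35.722 − 0.304 = 35.418 Mbps.

35.4 Mbps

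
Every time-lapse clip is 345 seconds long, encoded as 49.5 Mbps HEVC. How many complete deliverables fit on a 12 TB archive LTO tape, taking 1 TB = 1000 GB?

5621

Per item: 49.500 Mbps × 345 s = 17,078 Mb = 2,135 MB.
Capacity: 12 TB = 96,000,000 Mb; 5621.43 items → 5621 complete.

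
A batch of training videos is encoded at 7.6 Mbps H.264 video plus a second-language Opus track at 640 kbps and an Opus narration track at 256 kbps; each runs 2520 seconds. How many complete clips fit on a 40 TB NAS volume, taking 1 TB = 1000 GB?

Audio total: 640 + 256 = 896 kbps = 0.896 Mbps.
Total bitrate: 8.496 Mbps.
Per item: 8.496 Mbps × 2520 s = 21,410 Mb = 2,676 MB.
Capacity: 40 TB = 320,000,000 Mb; 14946.34 items → 14946 complete.

14946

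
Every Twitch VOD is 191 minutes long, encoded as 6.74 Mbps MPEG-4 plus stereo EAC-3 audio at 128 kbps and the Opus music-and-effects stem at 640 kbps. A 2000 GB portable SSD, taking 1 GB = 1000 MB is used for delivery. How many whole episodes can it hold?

191 min = 11460 s
Audio total: 128 + 640 = 768 kbps = 0.768 Mbps.
Total bitrate: 7.508 Mbps.
Per item: 7.508 Mbps × 11460 s = 86,042 Mb = 10,755 MB.
Capacity: 2000 GB = 16,000,000 Mb; 185.96 items → 185 complete.

185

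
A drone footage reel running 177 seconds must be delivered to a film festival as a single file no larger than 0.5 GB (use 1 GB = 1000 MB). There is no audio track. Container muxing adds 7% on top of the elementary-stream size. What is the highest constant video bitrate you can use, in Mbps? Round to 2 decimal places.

21.12 Mbps

Budget: 0.5 GB = 4000.0 Mb.
Stream payload after overhead: 4000.0 / 1.07 = 3738.3 Mb.
Total bitrate budget: 3738.3 Mb / 177 s = 21.120 Mbps.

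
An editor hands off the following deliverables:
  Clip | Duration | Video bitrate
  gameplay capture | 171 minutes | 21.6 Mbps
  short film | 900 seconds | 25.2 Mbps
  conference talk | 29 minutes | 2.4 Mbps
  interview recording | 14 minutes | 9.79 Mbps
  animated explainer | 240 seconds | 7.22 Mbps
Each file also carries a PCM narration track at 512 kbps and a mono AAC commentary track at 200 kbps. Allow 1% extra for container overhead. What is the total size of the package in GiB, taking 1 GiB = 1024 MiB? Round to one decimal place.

31.6 GiB

Audio total: 512 + 200 = 712 kbps = 0.712 Mbps.
gameplay capture: 22.312 Mbps × 10260 s × 1.01 = 231210.3 Mb
short film: 25.912 Mbps × 900 s × 1.01 = 23554.0 Mb
conference talk: 3.112 Mbps × 1740 s × 1.01 = 5469.0 Mb
interview recording: 10.502 Mbps × 840 s × 1.01 = 8909.9 Mb
animated explainer: 7.932 Mbps × 240 s × 1.01 = 1922.7 Mb
Total: 271066.0 Mb = 33883.2 MB.
= 31.56 GiB.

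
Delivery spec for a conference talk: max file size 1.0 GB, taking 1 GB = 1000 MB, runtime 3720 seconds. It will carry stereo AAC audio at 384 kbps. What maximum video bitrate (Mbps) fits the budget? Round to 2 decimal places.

1.77 Mbps

Budget: 1.0 GB = 8000.0 Mb.
Total bitrate budget: 8000.0 Mb / 3720 s = 2.151 Mbps.
Audio: 384 kbps = 0.384 Mbps.
Video: 2.151 − 0.384 = 1.767 Mbps.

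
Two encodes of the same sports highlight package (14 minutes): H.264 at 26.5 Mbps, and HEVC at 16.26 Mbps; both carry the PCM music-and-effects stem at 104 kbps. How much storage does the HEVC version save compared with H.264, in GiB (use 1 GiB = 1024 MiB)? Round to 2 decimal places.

14 min = 840 s
Audio: 104 kbps = 0.104 Mbps.
H.264: 26.604 Mbps × 840 s = 22347.4 Mb = 2.602 GiB.
HEVC: 16.364 Mbps × 840 s = 13745.8 Mb = 1.600 GiB.
Saving: 2.602 − 1.600 = 1.001 GiB.

1.00 GiB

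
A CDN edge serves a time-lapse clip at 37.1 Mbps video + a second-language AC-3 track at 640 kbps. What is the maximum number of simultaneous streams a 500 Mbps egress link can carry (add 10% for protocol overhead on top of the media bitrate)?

12

Audio: 640 kbps = 0.640 Mbps.
Per-viewer media rate: 37.740 Mbps.
On the wire with 10% overhead: 41.514 Mbps.
500 Mbps = 500.0 Mbps; 500.0 / 41.514 = 12.04 → 12 viewers.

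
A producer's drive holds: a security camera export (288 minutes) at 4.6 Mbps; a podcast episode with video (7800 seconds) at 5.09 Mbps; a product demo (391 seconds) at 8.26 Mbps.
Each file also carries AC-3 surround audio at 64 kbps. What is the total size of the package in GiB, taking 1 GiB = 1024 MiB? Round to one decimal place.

Audio: 64 kbps = 0.064 Mbps.
security camera export: 4.664 Mbps × 17280 s = 80593.9 Mb
podcast episode with video: 5.154 Mbps × 7800 s = 40201.2 Mb
product demo: 8.324 Mbps × 391 s = 3254.7 Mb
Total: 124049.8 Mb = 15506.2 MB.
= 14.44 GiB.

14.4 GiB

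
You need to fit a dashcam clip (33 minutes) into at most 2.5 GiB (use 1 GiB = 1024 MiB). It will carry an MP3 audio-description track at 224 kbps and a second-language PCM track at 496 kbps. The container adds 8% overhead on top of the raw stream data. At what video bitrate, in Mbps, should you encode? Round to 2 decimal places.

Budget: 2.5 GiB = 21474.8 Mb.
Stream payload after overhead: 21474.8 / 1.08 = 19884.1 Mb.
33 min = 1980 s
Total bitrate budget: 19884.1 Mb / 1980 s = 10.042 Mbps.
Audio total: 224 + 496 = 720 kbps = 0.720 Mbps.
Video: 10.042 − 0.720 = 9.322 Mbps.

9.32 Mbps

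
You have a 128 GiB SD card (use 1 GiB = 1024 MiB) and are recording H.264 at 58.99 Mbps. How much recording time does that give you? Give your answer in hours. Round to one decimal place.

Capacity: 128 GiB = 1,099,512 Mb.
Recording time: 1,099,512 / 58.990 = 18,639 s ≈ 5.18 hours.

5.2 hours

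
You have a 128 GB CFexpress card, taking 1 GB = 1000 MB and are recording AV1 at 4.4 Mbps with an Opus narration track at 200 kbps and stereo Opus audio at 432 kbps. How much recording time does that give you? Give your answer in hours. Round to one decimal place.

Audio total: 200 + 432 = 632 kbps = 0.632 Mbps.
Total bitrate: 4.4 + 0.632 = 5.032 Mbps.
Capacity: 128 GB = 1,024,000 Mb.
Recording time: 1,024,000 / 5.032 = 203,498 s ≈ 56.5 hours.

56.5 hours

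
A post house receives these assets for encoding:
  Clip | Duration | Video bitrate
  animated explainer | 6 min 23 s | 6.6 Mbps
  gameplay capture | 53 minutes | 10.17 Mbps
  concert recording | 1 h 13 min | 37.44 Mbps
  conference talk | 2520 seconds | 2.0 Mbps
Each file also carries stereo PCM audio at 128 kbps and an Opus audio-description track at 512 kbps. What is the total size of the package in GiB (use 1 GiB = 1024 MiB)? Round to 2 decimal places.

24.52 GiB

Audio total: 128 + 512 = 640 kbps = 0.640 Mbps.
animated explainer: 7.240 Mbps × 383 s = 2772.9 Mb
gameplay capture: 10.810 Mbps × 3180 s = 34375.8 Mb
concert recording: 38.080 Mbps × 4380 s = 166790.4 Mb
conference talk: 2.640 Mbps × 2520 s = 6652.8 Mb
Total: 210591.9 Mb = 26324.0 MB.
= 24.52 GiB.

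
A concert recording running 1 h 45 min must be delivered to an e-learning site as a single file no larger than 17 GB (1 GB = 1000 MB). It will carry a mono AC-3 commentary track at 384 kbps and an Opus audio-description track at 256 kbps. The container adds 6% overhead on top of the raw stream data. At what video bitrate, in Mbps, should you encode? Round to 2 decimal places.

Budget: 17 GB = 136000.0 Mb.
Stream payload after overhead: 136000.0 / 1.06 = 128301.9 Mb.
1 h 45 min = 105 min = 6300 s
Total bitrate budget: 128301.9 Mb / 6300 s = 20.365 Mbps.
Audio total: 384 + 256 = 640 kbps = 0.640 Mbps.
Video: 20.365 − 0.640 = 19.725 Mbps.

19.73 Mbps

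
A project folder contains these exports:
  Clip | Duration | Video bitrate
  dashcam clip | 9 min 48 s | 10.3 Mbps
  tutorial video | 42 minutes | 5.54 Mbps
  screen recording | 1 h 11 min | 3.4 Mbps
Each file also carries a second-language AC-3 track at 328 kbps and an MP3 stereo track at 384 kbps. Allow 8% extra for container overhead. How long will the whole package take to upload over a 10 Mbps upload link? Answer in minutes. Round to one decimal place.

Audio total: 328 + 384 = 712 kbps = 0.712 Mbps.
dashcam clip: 11.012 Mbps × 588 s × 1.08 = 6993.1 Mb
tutorial video: 6.252 Mbps × 2520 s × 1.08 = 17015.4 Mb
screen recording: 4.112 Mbps × 4260 s × 1.08 = 18918.5 Mb
Total: 42927.0 Mb = 5365.9 MB.
At 10 Mbps: 42927.0 / 10 = 4293 s ≈ 71.5 minutes.

71.5 minutes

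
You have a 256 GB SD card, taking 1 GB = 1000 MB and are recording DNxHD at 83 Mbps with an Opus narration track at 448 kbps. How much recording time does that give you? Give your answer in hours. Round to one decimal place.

6.8 hours

Audio: 448 kbps = 0.448 Mbps.
Total bitrate: 83 + 0.448 = 83.448 Mbps.
Capacity: 256 GB = 2,048,000 Mb.
Recording time: 2,048,000 / 83.448 = 24,542 s ≈ 6.82 hours.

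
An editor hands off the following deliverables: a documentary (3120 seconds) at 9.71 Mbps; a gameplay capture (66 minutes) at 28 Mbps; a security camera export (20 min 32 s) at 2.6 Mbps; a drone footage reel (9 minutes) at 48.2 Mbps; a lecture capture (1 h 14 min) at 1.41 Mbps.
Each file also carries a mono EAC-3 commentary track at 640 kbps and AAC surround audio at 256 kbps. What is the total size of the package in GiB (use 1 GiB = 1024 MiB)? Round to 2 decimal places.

Audio total: 640 + 256 = 896 kbps = 0.896 Mbps.
documentary: 10.606 Mbps × 3120 s = 33090.7 Mb
gameplay capture: 28.896 Mbps × 3960 s = 114428.2 Mb
security camera export: 3.496 Mbps × 1232 s = 4307.1 Mb
drone footage reel: 49.096 Mbps × 540 s = 26511.8 Mb
lecture capture: 2.306 Mbps × 4440 s = 10238.6 Mb
Total: 188576.4 Mb = 23572.1 MB.
= 21.95 GiB.

21.95 GiB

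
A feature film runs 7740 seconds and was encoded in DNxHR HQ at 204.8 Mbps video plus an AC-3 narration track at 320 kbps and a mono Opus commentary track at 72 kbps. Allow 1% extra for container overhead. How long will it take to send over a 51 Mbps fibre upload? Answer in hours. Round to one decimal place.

8.7 hours

Audio total: 320 + 72 = 392 kbps = 0.392 Mbps.
Total bitrate: 205.192 Mbps.
File: 205.192 Mbps × 7740 s = 1588186.1 Mb.
With 1% container overhead: ×1.01. → 1604067.9 Mb.
At 51 Mbps: 1604067.9 / 51 = 31452.3 s ≈ 8.74 hours.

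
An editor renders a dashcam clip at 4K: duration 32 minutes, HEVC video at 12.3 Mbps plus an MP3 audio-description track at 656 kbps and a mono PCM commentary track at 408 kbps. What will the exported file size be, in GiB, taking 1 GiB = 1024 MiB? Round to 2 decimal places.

2.99 GiB

32 min = 1920 s
Audio total: 656 + 408 = 1064 kbps = 1.064 Mbps.
Total bitrate: 12.3 + 1.064 = 13.364 Mbps.
Stream data: 13.364 Mbps × 1920 s = 25658.9 Mb.
25,659 Mb = 3,207,360,000 bytes ÷ 1,073,741,824 = 2.987 GiB.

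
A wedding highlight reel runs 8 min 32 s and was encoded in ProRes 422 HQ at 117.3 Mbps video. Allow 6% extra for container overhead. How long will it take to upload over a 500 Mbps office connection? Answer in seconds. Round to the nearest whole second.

127 seconds

8 min 32 s = 512 s
File: 117.300 Mbps × 512 s = 60057.6 Mb.
With 6% container overhead: ×1.06. → 63661.1 Mb.
At 500 Mbps: 63661.1 / 500 = 127.3 s ≈ 127 seconds.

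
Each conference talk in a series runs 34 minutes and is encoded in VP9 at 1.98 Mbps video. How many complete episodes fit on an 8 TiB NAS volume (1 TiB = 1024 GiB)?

17421

34 min = 2040 s
Per item: 1.980 Mbps × 2040 s = 4,039 Mb = 504.9 MB.
Capacity: 8 TiB = 70,368,744 Mb; 17421.46 items → 17421 complete.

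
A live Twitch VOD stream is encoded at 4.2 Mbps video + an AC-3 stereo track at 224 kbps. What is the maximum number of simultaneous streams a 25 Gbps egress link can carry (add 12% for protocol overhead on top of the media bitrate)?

5045

Audio: 224 kbps = 0.224 Mbps.
Per-viewer media rate: 4.424 Mbps.
On the wire with 12% overhead: 4.955 Mbps.
25 Gbps = 25,000 Mbps; 25,000 / 4.955 = 5045.53 → 5045 viewers.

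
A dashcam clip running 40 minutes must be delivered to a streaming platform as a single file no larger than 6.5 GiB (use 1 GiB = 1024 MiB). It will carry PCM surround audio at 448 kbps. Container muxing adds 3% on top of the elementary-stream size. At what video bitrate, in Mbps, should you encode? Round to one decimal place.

22.1 Mbps

Budget: 6.5 GiB = 55834.6 Mb.
Stream payload after overhead: 55834.6 / 1.03 = 54208.3 Mb.
40 min = 2400 s
Total bitrate budget: 54208.3 Mb / 2400 s = 22.587 Mbps.
Audio: 448 kbps = 0.448 Mbps.
Video: 22.587 − 0.448 = 22.139 Mbps.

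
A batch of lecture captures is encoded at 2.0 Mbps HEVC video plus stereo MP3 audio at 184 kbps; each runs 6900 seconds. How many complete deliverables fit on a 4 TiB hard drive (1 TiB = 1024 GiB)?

2334

Audio: 184 kbps = 0.184 Mbps.
Total bitrate: 2.184 Mbps.
Per item: 2.184 Mbps × 6900 s = 15,070 Mb = 1,884 MB.
Capacity: 4 TiB = 35,184,372 Mb; 2334.79 items → 2334 complete.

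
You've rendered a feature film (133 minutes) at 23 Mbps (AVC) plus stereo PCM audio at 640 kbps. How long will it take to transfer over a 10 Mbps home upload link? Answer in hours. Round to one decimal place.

5.2 hours

133 min = 7980 s
Audio: 640 kbps = 0.640 Mbps.
Total bitrate: 23.640 Mbps.
File: 23.640 Mbps × 7980 s = 188647.2 Mb.
At 10 Mbps: 188647.2 / 10 = 18864.7 s ≈ 5.24 hours.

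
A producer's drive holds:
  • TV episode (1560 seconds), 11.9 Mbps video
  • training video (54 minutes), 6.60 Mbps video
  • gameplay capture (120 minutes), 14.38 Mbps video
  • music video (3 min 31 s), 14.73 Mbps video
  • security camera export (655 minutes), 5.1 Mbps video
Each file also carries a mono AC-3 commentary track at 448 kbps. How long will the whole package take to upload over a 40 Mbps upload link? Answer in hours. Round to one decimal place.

2.6 hours

Audio: 448 kbps = 0.448 Mbps.
TV episode: 12.348 Mbps × 1560 s = 19262.9 Mb
training video: 7.048 Mbps × 3240 s = 22835.5 Mb
gameplay capture: 14.828 Mbps × 7200 s = 106761.6 Mb
music video: 15.178 Mbps × 211 s = 3202.6 Mb
security camera export: 5.548 Mbps × 39300 s = 218036.4 Mb
Total: 370099.0 Mb = 46262.4 MB.
At 40 Mbps: 370099.0 / 40 = 9252 s ≈ 2.57 hours.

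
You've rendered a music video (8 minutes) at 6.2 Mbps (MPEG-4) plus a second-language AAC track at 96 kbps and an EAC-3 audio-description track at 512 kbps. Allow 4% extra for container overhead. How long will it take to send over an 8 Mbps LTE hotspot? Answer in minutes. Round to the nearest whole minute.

7 minutes

8 min = 480 s
Audio total: 96 + 512 = 608 kbps = 0.608 Mbps.
Total bitrate: 6.808 Mbps.
File: 6.808 Mbps × 480 s = 3267.8 Mb.
With 4% container overhead: ×1.04. → 3398.6 Mb.
At 8 Mbps: 3398.6 / 8 = 424.8 s ≈ 7.08 minutes.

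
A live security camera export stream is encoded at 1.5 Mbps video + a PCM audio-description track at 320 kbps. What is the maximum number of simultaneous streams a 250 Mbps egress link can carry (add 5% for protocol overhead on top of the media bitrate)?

130

Audio: 320 kbps = 0.320 Mbps.
Per-viewer media rate: 1.820 Mbps.
On the wire with 5% overhead: 1.911 Mbps.
250 Mbps = 250.0 Mbps; 250.0 / 1.911 = 130.82 → 130 viewers.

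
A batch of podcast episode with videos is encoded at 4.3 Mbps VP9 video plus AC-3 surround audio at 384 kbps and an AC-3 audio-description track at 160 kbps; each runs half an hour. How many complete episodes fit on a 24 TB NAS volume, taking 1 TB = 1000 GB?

30 min = 1800 s
Audio total: 384 + 160 = 544 kbps = 0.544 Mbps.
Total bitrate: 4.844 Mbps.
Per item: 4.844 Mbps × 1800 s = 8,719 Mb = 1,090 MB.
Capacity: 24 TB = 192,000,000 Mb; 22020.37 items → 22020 complete.

22020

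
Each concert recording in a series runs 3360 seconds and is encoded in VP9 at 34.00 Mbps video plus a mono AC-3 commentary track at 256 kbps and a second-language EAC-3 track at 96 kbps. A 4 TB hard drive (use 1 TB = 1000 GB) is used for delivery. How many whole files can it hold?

Audio total: 256 + 96 = 352 kbps = 0.352 Mbps.
Total bitrate: 34.352 Mbps.
Per item: 34.352 Mbps × 3360 s = 115,423 Mb = 14,428 MB.
Capacity: 4 TB = 32,000,000 Mb; 277.24 items → 277 complete.

277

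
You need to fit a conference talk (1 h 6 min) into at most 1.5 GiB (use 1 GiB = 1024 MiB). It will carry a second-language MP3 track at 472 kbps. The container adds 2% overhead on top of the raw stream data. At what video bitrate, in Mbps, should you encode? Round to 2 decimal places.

2.72 Mbps

Budget: 1.5 GiB = 12884.9 Mb.
Stream payload after overhead: 12884.9 / 1.02 = 12632.3 Mb.
1 h 6 min = 66 min = 3960 s
Total bitrate budget: 12632.3 Mb / 3960 s = 3.190 Mbps.
Audio: 472 kbps = 0.472 Mbps.
Video: 3.190 − 0.472 = 2.718 Mbps.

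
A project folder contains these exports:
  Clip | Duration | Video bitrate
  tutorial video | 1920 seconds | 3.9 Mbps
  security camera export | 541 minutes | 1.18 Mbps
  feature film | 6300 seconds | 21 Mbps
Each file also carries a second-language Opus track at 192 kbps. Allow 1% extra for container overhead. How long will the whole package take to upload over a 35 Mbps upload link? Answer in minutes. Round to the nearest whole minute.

89 minutes

Audio: 192 kbps = 0.192 Mbps.
tutorial video: 4.092 Mbps × 1920 s × 1.01 = 7935.2 Mb
security camera export: 1.372 Mbps × 32460 s × 1.01 = 44980.5 Mb
feature film: 21.192 Mbps × 6300 s × 1.01 = 134844.7 Mb
Total: 187760.4 Mb = 23470.0 MB.
At 35 Mbps: 187760.4 / 35 = 5365 s ≈ 89.4 minutes.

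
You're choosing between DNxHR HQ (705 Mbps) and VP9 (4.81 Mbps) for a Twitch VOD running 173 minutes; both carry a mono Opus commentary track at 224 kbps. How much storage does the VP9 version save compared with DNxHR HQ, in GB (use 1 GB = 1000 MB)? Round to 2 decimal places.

908.50 GB

173 min = 10380 s
Audio: 224 kbps = 0.224 Mbps.
DNxHR HQ: 705.224 Mbps × 10380 s = 7320225.1 Mb = 915.028 GB.
VP9: 5.034 Mbps × 10380 s = 52252.9 Mb = 6.532 GB.
Saving: 915.028 − 6.532 = 908.497 GB.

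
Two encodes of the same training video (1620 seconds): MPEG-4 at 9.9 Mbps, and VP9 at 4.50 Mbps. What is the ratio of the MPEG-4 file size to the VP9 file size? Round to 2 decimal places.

MPEG-4: 9.900 Mbps × 1620 s = 16038.0 Mb = 2.005 GB.
VP9: 4.500 Mbps × 1620 s = 7290.0 Mb = 0.911 GB.
Ratio: 2.005 / 0.911 = 2.200.

2.20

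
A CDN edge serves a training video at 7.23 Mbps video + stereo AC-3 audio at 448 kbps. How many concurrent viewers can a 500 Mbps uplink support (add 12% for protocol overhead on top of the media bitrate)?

Audio: 448 kbps = 0.448 Mbps.
Per-viewer media rate: 7.678 Mbps.
On the wire with 12% overhead: 8.599 Mbps.
500 Mbps = 500.0 Mbps; 500.0 / 8.599 = 58.14 → 58 viewers.

58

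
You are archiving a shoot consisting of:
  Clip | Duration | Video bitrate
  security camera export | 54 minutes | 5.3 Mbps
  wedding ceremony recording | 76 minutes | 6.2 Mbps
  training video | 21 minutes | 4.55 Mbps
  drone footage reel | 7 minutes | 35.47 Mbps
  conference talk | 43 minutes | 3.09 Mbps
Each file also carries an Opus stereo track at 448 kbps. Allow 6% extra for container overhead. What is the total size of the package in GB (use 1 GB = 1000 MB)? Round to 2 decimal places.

Audio: 448 kbps = 0.448 Mbps.
security camera export: 5.748 Mbps × 3240 s × 1.06 = 19740.9 Mb
wedding ceremony recording: 6.648 Mbps × 4560 s × 1.06 = 32133.8 Mb
training video: 4.998 Mbps × 1260 s × 1.06 = 6675.3 Mb
drone footage reel: 35.918 Mbps × 420 s × 1.06 = 15990.7 Mb
conference talk: 3.538 Mbps × 2580 s × 1.06 = 9675.7 Mb
Total: 84216.4 Mb = 10527.1 MB.
= 10.53 GB.

10.53 GB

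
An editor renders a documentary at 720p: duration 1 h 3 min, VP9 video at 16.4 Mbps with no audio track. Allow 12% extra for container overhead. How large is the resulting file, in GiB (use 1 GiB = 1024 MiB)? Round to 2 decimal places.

1 h 3 min = 63 min = 3780 s
Total bitrate: 16.4 Mbps.
Stream data: 16.400 Mbps × 3780 s = 61992.0 Mb.
With 12% container overhead: ×1.12.
69,431 Mb = 8,678,880,000 bytes ÷ 1,073,741,824 = 8.083 GiB.

8.08 GiB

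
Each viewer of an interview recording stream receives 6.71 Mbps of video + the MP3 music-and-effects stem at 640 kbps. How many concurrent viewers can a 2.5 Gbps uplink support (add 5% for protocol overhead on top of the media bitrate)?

Audio: 640 kbps = 0.640 Mbps.
Per-viewer media rate: 7.350 Mbps.
On the wire with 5% overhead: 7.718 Mbps.
2.5 Gbps = 2,500 Mbps; 2,500 / 7.718 = 323.94 → 323 viewers.

323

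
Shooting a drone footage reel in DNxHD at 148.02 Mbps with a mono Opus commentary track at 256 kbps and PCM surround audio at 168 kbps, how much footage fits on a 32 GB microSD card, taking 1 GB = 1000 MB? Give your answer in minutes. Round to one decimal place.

Audio total: 256 + 168 = 424 kbps = 0.424 Mbps.
Total bitrate: 148.02 + 0.424 = 148.444 Mbps.
Capacity: 32 GB = 256,000 Mb.
Recording time: 256,000 / 148.444 = 1,725 s ≈ 28.7 minutes.

28.7 minutes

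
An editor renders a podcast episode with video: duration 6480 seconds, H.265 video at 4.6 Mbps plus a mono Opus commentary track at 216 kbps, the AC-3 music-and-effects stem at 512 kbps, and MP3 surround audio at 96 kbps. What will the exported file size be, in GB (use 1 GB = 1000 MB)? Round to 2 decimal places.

Audio total: 216 + 512 + 96 = 824 kbps = 0.824 Mbps.
Total bitrate: 4.6 + 0.824 = 5.424 Mbps.
Stream data: 5.424 Mbps × 6480 s = 35147.5 Mb.
35,148 Mb ÷ 8 = 4,393 MB → 4.393 GB.

4.39 GB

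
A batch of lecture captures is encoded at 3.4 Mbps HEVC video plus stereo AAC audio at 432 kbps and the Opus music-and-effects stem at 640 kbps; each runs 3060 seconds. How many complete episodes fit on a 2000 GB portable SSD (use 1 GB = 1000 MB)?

Audio total: 432 + 640 = 1072 kbps = 1.072 Mbps.
Total bitrate: 4.472 Mbps.
Per item: 4.472 Mbps × 3060 s = 13,684 Mb = 1,711 MB.
Capacity: 2000 GB = 16,000,000 Mb; 1169.22 items → 1169 complete.

1169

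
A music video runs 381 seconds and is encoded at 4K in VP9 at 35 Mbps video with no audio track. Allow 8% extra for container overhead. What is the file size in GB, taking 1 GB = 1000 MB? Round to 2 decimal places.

Total bitrate: 35 Mbps.
Stream data: 35.000 Mbps × 381 s = 13335.0 Mb.
With 8% container overhead: ×1.08.
14,402 Mb ÷ 8 = 1,800 MB → 1.800 GB.

1.80 GB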